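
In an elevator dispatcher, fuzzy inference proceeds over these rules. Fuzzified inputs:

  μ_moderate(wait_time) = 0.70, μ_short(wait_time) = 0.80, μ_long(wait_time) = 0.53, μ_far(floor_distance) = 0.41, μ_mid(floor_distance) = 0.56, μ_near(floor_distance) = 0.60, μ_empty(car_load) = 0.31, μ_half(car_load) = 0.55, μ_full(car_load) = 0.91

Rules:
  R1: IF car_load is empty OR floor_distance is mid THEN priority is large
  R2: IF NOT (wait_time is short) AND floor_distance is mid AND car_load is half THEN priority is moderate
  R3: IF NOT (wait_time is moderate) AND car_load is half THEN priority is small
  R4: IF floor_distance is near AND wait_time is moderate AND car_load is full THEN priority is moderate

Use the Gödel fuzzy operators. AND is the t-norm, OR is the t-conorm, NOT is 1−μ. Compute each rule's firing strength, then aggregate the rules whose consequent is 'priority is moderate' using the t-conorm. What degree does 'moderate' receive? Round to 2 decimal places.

R1: empty=0.31, mid=0.56; OR[max(a, b)] → w = 0.56
R2: ¬short=1−0.80=0.20, mid=0.56, half=0.55; AND[min(a, b)] → w = 0.20
R3: ¬moderate=1−0.70=0.30, half=0.55; AND[min(a, b)] → w = 0.30
R4: near=0.60, moderate=0.70, full=0.91; AND[min(a, b)] → w = 0.60
Rules with consequent 'moderate': {R2, R4} → strengths 0.20, 0.60
Aggregate via t-conorm [max(a, b)]: 0.60

0.60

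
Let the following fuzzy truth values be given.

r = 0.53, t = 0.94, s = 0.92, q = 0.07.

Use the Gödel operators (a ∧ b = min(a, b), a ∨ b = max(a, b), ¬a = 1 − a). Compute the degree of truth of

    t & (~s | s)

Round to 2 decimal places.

~s = 1 − 0.92 = 0.08
~s | s = max(a, b) on (0.08, 0.92) = 0.92
t & (~s | s) = min(a, b) on (0.94, 0.92) = 0.92

0.92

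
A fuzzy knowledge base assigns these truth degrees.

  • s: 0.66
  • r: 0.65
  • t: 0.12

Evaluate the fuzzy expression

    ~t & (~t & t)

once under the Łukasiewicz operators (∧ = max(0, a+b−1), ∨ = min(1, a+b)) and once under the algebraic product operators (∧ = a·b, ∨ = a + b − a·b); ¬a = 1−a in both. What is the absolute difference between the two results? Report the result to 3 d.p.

0.093

Under Łukasiewicz:
  ~t = 1 − 0.12 = 0.88
  ~t = 1 − 0.12 = 0.88
  ~t & t = max(0, a+b−1) on (0.88, 0.12) = 0.00
  ~t & (~t & t) = max(0, a+b−1) on (0.88, 0.00) = 0.00
  → value = 0.0000
Under algebraic product:
  ~t = 1 − 0.1200 = 0.8800
  ~t = 1 − 0.1200 = 0.8800
  ~t & t = a·b on (0.8800, 0.1200) = 0.1056
  ~t & (~t & t) = a·b on (0.8800, 0.1056) = 0.0929
  → value = 0.0929
|0.0000 − 0.0929| = 0.093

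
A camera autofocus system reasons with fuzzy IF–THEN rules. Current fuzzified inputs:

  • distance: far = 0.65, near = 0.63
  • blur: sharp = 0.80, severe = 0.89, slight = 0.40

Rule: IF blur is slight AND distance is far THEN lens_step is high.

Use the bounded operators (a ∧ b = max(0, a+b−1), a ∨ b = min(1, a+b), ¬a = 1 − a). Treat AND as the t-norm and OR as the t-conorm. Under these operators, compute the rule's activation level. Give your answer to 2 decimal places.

firing strength: slight=0.40, far=0.65; AND[max(0, a+b−1)] → w = 0.05

0.05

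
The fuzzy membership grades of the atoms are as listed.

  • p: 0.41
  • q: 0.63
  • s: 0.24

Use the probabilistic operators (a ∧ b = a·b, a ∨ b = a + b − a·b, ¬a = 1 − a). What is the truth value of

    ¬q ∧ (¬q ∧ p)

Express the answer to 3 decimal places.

¬q = 1 − 0.6300 = 0.3700
¬q = 1 − 0.6300 = 0.3700
¬q ∧ p = a·b on (0.3700, 0.4100) = 0.1517
¬q ∧ (¬q ∧ p) = a·b on (0.3700, 0.1517) = 0.0561

0.056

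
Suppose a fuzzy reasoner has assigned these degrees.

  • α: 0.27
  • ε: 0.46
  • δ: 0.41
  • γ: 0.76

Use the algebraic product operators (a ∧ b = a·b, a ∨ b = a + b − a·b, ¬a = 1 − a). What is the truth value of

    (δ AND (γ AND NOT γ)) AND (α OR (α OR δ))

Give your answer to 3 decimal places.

0.051

NOT γ = 1 − 0.7600 = 0.2400
γ AND NOT γ = a·b on (0.7600, 0.2400) = 0.1824
δ AND (γ AND NOT γ) = a·b on (0.4100, 0.1824) = 0.0748
α OR δ = a + b − a·b on (0.2700, 0.4100) = 0.5693
α OR (α OR δ) = a + b − a·b on (0.2700, 0.5693) = 0.6856
(δ AND (γ AND NOT γ)) AND (α OR (α OR δ)) = a·b on (0.0748, 0.6856) = 0.0513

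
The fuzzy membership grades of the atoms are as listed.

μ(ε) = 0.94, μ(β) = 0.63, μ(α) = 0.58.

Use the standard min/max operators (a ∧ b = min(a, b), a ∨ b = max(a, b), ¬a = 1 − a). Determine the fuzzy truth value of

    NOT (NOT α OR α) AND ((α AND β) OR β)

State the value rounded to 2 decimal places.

NOT α = 1 − 0.58 = 0.42
NOT α OR α = max(a, b) on (0.42, 0.58) = 0.58
NOT (NOT α OR α) = 1 − 0.58 = 0.42
α AND β = min(a, b) on (0.58, 0.63) = 0.58
(α AND β) OR β = max(a, b) on (0.58, 0.63) = 0.63
NOT (NOT α OR α) AND ((α AND β) OR β) = min(a, b) on (0.42, 0.63) = 0.42

0.42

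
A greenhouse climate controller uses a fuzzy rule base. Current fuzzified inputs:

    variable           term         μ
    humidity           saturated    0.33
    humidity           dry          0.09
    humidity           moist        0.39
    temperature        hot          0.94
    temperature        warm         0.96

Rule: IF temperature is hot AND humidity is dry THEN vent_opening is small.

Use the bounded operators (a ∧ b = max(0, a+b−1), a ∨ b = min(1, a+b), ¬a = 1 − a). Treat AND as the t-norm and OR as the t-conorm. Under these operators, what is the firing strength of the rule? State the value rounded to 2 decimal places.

0.03

firing strength: hot=0.94, dry=0.09; AND[max(0, a+b−1)] → w = 0.03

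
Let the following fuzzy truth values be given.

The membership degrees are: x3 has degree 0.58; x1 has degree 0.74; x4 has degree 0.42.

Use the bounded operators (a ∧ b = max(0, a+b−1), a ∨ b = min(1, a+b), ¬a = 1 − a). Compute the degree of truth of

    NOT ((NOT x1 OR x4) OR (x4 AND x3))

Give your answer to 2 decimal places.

NOT x1 = 1 − 0.74 = 0.26
NOT x1 OR x4 = min(1, a+b) on (0.26, 0.42) = 0.68
x4 AND x3 = max(0, a+b−1) on (0.42, 0.58) = 0.00
(NOT x1 OR x4) OR (x4 AND x3) = min(1, a+b) on (0.68, 0.00) = 0.68
NOT ((NOT x1 OR x4) OR (x4 AND x3)) = 1 − 0.68 = 0.32

0.32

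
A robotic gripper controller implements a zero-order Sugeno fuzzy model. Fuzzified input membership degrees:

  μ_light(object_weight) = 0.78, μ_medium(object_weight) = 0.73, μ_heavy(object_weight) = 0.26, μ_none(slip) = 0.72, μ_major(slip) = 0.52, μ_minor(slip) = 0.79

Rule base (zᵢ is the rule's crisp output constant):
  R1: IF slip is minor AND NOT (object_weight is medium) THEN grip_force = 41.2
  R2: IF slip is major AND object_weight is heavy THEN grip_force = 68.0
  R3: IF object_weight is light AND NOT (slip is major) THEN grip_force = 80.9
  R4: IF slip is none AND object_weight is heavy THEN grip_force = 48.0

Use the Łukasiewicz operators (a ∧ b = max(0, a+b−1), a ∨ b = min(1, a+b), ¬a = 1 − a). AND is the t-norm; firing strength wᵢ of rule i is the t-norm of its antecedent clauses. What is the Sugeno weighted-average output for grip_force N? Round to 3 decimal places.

R1 (z=41.2): minor=0.79, ¬medium=1−0.73=0.27; AND[max(0, a+b−1)] → w = 0.06
R2 (z=68.0): major=0.52, heavy=0.26; AND[max(0, a+b−1)] → w = 0.00
R3 (z=80.9): light=0.78, ¬major=1−0.52=0.48; AND[max(0, a+b−1)] → w = 0.26
R4 (z=48.0): none=0.72, heavy=0.26; AND[max(0, a+b−1)] → w = 0.00
Weighted average = (0.06·41.2 + 0.00·68.0 + 0.26·80.9 + 0.00·48.0) / (0.06 + 0.00 + 0.26 + 0.00)
  = 23.5060 / 0.3200 = 73.456

73.456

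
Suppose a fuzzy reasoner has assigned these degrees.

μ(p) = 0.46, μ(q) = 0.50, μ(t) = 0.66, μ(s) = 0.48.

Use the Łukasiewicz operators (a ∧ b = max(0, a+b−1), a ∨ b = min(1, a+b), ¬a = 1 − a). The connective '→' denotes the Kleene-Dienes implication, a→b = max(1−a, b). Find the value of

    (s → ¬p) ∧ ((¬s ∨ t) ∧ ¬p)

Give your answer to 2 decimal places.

¬p = 1 − 0.46 = 0.54
s → ¬p  [Kleene-Dienes: max(1−a, b)] with a=0.48, b=0.54 → 0.54
¬s = 1 − 0.48 = 0.52
¬s ∨ t = min(1, a+b) on (0.52, 0.66) = 1.00
¬p = 1 − 0.46 = 0.54
(¬s ∨ t) ∧ ¬p = max(0, a+b−1) on (1.00, 0.54) = 0.54
(s → ¬p) ∧ ((¬s ∨ t) ∧ ¬p) = max(0, a+b−1) on (0.54, 0.54) = 0.08

0.08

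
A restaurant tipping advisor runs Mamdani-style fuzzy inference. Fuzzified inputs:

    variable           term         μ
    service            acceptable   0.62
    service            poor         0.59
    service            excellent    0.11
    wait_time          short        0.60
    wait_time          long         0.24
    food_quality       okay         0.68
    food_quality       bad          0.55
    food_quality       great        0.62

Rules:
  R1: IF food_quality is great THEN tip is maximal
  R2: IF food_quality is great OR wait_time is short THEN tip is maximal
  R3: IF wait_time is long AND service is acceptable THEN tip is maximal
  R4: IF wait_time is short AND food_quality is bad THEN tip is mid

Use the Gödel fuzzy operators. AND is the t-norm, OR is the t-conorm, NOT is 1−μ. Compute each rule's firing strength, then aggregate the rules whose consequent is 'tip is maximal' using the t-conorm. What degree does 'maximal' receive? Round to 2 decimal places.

R1: great=0.62 → w = 0.62
R2: great=0.62, short=0.60; OR[max(a, b)] → w = 0.62
R3: long=0.24, acceptable=0.62; AND[min(a, b)] → w = 0.24
R4: short=0.60, bad=0.55; AND[min(a, b)] → w = 0.55
Rules with consequent 'maximal': {R1, R2, R3} → strengths 0.62, 0.62, 0.24
Aggregate via t-conorm [max(a, b)]: 0.62

0.62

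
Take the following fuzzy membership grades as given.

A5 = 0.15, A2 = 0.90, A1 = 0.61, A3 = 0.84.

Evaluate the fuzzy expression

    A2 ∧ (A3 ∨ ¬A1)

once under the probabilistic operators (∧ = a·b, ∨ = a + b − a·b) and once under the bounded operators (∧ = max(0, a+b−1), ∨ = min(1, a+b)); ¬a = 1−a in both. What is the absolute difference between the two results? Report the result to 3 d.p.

0.088

Under probabilistic:
  ¬A1 = 1 − 0.6100 = 0.3900
  A3 ∨ ¬A1 = a + b − a·b on (0.8400, 0.3900) = 0.9024
  A2 ∧ (A3 ∨ ¬A1) = a·b on (0.9000, 0.9024) = 0.8122
  → value = 0.8122
Under bounded:
  ¬A1 = 1 − 0.61 = 0.39
  A3 ∨ ¬A1 = min(1, a+b) on (0.84, 0.39) = 1.00
  A2 ∧ (A3 ∨ ¬A1) = max(0, a+b−1) on (0.90, 1.00) = 0.90
  → value = 0.9000
|0.8122 − 0.9000| = 0.088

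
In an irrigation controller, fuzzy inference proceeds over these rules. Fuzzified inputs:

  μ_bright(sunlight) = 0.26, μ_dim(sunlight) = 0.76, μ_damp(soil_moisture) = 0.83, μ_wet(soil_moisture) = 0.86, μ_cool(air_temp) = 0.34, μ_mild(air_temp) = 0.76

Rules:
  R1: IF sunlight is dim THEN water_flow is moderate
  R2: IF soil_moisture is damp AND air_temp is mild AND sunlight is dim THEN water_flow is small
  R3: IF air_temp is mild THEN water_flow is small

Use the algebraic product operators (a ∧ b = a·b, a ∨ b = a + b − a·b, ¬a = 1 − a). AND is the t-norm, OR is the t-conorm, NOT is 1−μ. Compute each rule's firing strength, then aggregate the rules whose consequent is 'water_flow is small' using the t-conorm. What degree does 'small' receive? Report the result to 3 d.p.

0.875

R1: dim=0.76 → w = 0.7600
R2: damp=0.83, mild=0.76, dim=0.76; AND[a·b] → w = 0.4794
R3: mild=0.76 → w = 0.7600
Rules with consequent 'small': {R2, R3} → strengths 0.4794, 0.7600
Aggregate via t-conorm [a + b − a·b]: 0.8751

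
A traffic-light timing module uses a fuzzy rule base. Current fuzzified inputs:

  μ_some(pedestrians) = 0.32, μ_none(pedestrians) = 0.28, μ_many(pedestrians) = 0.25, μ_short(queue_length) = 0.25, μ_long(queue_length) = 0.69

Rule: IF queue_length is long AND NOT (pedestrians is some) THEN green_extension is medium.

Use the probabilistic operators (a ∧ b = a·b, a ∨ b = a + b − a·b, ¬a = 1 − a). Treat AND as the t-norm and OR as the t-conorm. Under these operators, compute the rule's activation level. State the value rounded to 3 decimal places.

0.469

firing strength: long=0.69, ¬some=1−0.32=0.68; AND[a·b] → w = 0.4692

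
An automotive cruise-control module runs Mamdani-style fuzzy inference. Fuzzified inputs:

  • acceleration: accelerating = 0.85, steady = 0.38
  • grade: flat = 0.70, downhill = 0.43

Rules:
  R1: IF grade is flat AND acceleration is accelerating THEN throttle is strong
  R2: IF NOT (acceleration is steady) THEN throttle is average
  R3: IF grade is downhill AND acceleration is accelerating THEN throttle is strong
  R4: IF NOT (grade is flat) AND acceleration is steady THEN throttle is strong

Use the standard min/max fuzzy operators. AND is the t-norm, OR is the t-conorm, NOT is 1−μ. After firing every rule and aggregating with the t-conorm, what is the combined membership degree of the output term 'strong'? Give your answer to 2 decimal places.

R1: flat=0.70, accelerating=0.85; AND[min(a, b)] → w = 0.70
R2: ¬steady=1−0.38=0.62 → w = 0.62
R3: downhill=0.43, accelerating=0.85; AND[min(a, b)] → w = 0.43
R4: ¬flat=1−0.70=0.30, steady=0.38; AND[min(a, b)] → w = 0.30
Rules with consequent 'strong': {R1, R3, R4} → strengths 0.70, 0.43, 0.30
Aggregate via t-conorm [max(a, b)]: 0.70

0.70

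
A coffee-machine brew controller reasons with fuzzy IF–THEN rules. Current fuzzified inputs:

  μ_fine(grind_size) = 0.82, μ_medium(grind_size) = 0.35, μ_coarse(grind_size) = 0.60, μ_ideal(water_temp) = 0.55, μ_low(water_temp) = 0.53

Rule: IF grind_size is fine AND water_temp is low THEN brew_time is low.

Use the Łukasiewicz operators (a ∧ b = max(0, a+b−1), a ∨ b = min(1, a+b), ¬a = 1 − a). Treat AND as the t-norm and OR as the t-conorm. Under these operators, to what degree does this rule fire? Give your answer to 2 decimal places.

firing strength: fine=0.82, low=0.53; AND[max(0, a+b−1)] → w = 0.35

0.35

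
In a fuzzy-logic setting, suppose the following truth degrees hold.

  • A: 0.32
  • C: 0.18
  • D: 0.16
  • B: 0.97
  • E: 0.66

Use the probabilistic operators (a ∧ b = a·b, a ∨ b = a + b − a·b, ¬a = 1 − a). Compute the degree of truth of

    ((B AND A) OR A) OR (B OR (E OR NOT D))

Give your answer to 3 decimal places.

0.999

B AND A = a·b on (0.9700, 0.3200) = 0.3104
(B AND A) OR A = a + b − a·b on (0.3104, 0.3200) = 0.5311
NOT D = 1 − 0.1600 = 0.8400
E OR NOT D = a + b − a·b on (0.6600, 0.8400) = 0.9456
B OR (E OR NOT D) = a + b − a·b on (0.9700, 0.9456) = 0.9984
((B AND A) OR A) OR (B OR (E OR NOT D)) = a + b − a·b on (0.5311, 0.9984) = 0.9992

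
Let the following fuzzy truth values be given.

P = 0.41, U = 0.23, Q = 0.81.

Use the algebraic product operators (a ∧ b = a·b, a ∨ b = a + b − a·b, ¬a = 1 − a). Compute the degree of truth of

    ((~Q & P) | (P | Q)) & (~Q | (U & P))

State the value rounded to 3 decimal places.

~Q = 1 − 0.8100 = 0.1900
~Q & P = a·b on (0.1900, 0.4100) = 0.0779
P | Q = a + b − a·b on (0.4100, 0.8100) = 0.8879
(~Q & P) | (P | Q) = a + b − a·b on (0.0779, 0.8879) = 0.8966
~Q = 1 − 0.8100 = 0.1900
U & P = a·b on (0.2300, 0.4100) = 0.0943
~Q | (U & P) = a + b − a·b on (0.1900, 0.0943) = 0.2664
((~Q & P) | (P | Q)) & (~Q | (U & P)) = a·b on (0.8966, 0.2664) = 0.2388

0.239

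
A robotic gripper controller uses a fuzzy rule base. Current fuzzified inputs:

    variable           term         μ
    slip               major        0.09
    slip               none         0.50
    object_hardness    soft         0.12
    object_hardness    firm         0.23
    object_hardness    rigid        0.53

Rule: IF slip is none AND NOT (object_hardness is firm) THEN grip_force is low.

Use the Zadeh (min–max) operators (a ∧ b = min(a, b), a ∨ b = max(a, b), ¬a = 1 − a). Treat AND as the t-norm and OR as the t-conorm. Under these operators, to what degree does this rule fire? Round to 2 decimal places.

firing strength: none=0.50, ¬firm=1−0.23=0.77; AND[min(a, b)] → w = 0.50

0.50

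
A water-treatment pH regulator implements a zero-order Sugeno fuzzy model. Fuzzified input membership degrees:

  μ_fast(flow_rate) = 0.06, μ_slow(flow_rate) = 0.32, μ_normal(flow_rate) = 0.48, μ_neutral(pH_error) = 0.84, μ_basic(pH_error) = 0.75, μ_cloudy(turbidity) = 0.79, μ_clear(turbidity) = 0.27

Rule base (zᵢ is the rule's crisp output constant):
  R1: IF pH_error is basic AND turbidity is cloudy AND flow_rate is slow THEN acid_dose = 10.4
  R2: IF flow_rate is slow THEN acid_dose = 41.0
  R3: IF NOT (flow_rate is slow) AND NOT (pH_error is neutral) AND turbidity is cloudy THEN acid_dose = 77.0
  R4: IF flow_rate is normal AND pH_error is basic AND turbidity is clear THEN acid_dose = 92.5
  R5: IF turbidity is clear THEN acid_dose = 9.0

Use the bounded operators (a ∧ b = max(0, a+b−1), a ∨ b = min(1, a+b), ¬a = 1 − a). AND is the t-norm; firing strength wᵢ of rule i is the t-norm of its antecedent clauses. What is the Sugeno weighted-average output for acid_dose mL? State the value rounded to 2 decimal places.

R1 (z=10.4): basic=0.75, cloudy=0.79, slow=0.32; AND[max(0, a+b−1)] → w = 0.00
R2 (z=41.0): slow=0.32 → w = 0.32
R3 (z=77.0): ¬slow=1−0.32=0.68, ¬neutral=1−0.84=0.16, cloudy=0.79; AND[max(0, a+b−1)] → w = 0.00
R4 (z=92.5): normal=0.48, basic=0.75, clear=0.27; AND[max(0, a+b−1)] → w = 0.00
R5 (z=9.0): clear=0.27 → w = 0.27
Weighted average = (0.00·10.4 + 0.32·41.0 + 0.00·77.0 + 0.00·92.5 + 0.27·9.0) / (0.00 + 0.32 + 0.00 + 0.00 + 0.27)
  = 15.5500 / 0.5900 = 26.36

26.36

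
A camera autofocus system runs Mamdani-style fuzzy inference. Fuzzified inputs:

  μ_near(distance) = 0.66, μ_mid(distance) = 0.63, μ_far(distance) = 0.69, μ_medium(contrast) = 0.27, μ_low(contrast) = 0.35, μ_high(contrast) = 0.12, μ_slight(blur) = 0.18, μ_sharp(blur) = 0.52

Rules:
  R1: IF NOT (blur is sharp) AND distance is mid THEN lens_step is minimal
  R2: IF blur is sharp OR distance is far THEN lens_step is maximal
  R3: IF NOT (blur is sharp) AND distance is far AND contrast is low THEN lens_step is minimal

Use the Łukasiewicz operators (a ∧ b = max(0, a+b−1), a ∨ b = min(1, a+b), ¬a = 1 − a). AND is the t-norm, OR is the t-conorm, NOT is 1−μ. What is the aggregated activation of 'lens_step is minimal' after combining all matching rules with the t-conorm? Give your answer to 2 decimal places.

R1: ¬sharp=1−0.52=0.48, mid=0.63; AND[max(0, a+b−1)] → w = 0.11
R2: sharp=0.52, far=0.69; OR[min(1, a+b)] → w = 1.00
R3: ¬sharp=1−0.52=0.48, far=0.69, low=0.35; AND[max(0, a+b−1)] → w = 0.00
Rules with consequent 'minimal': {R1, R3} → strengths 0.11, 0.00
Aggregate via t-conorm [min(1, a+b)]: 0.11

0.11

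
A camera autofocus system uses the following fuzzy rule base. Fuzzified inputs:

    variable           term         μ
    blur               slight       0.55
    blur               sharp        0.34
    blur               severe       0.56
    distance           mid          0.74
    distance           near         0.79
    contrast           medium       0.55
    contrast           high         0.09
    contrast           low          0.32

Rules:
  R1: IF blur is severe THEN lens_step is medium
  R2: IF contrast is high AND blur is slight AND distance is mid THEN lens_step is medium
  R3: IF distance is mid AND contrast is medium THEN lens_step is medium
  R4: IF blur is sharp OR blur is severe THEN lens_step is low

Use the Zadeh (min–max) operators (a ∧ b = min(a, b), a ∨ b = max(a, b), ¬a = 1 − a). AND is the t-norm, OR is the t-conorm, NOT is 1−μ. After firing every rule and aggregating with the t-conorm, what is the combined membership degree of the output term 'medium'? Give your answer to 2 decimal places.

0.56

R1: severe=0.56 → w = 0.56
R2: high=0.09, slight=0.55, mid=0.74; AND[min(a, b)] → w = 0.09
R3: mid=0.74, medium=0.55; AND[min(a, b)] → w = 0.55
R4: sharp=0.34, severe=0.56; OR[max(a, b)] → w = 0.56
Rules with consequent 'medium': {R1, R2, R3} → strengths 0.56, 0.09, 0.55
Aggregate via t-conorm [max(a, b)]: 0.56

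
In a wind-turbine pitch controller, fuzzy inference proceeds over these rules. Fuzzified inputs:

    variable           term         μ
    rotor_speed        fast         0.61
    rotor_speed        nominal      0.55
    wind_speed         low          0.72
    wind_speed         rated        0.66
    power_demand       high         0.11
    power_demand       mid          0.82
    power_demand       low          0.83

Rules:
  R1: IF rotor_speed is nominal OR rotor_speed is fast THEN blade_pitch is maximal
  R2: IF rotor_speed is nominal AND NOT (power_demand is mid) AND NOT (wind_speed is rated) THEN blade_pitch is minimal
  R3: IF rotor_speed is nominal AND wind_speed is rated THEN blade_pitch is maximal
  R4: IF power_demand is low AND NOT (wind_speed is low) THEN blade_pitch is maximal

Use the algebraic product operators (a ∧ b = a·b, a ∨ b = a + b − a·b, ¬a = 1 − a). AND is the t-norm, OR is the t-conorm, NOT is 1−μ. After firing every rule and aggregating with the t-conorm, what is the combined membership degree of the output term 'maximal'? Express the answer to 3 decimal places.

0.914

R1: nominal=0.55, fast=0.61; OR[a + b − a·b] → w = 0.8245
R2: nominal=0.55, ¬mid=1−0.82=0.18, ¬rated=1−0.66=0.34; AND[a·b] → w = 0.0337
R3: nominal=0.55, rated=0.66; AND[a·b] → w = 0.3630
R4: low=0.83, ¬low=1−0.72=0.28; AND[a·b] → w = 0.2324
Rules with consequent 'maximal': {R1, R3, R4} → strengths 0.8245, 0.3630, 0.2324
Aggregate via t-conorm [a + b − a·b]: 0.9142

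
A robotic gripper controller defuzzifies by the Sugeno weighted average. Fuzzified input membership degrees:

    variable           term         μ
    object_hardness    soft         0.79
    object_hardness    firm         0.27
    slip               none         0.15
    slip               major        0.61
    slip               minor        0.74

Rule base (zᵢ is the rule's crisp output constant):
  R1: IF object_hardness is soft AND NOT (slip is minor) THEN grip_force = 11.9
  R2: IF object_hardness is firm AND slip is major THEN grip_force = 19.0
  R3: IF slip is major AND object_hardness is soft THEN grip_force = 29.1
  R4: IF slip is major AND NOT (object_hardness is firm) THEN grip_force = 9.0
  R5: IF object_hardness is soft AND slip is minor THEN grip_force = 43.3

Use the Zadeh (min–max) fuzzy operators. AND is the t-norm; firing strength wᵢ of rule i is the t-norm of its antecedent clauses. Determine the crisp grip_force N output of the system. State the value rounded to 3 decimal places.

R1 (z=11.9): soft=0.79, ¬minor=1−0.74=0.26; AND[min(a, b)] → w = 0.26
R2 (z=19.0): firm=0.27, major=0.61; AND[min(a, b)] → w = 0.27
R3 (z=29.1): major=0.61, soft=0.79; AND[min(a, b)] → w = 0.61
R4 (z=9.0): major=0.61, ¬firm=1−0.27=0.73; AND[min(a, b)] → w = 0.61
R5 (z=43.3): soft=0.79, minor=0.74; AND[min(a, b)] → w = 0.74
Weighted average = (0.26·11.9 + 0.27·19.0 + 0.61·29.1 + 0.61·9.0 + 0.74·43.3) / (0.26 + 0.27 + 0.61 + 0.61 + 0.74)
  = 63.5070 / 2.4900 = 25.505

25.505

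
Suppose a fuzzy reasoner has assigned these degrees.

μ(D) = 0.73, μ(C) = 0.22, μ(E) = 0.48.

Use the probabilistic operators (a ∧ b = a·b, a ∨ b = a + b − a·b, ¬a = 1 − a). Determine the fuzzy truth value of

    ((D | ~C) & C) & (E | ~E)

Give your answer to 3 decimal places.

0.155

~C = 1 − 0.2200 = 0.7800
D | ~C = a + b − a·b on (0.7300, 0.7800) = 0.9406
(D | ~C) & C = a·b on (0.9406, 0.2200) = 0.2069
~E = 1 − 0.4800 = 0.5200
E | ~E = a + b − a·b on (0.4800, 0.5200) = 0.7504
((D | ~C) & C) & (E | ~E) = a·b on (0.2069, 0.7504) = 0.1553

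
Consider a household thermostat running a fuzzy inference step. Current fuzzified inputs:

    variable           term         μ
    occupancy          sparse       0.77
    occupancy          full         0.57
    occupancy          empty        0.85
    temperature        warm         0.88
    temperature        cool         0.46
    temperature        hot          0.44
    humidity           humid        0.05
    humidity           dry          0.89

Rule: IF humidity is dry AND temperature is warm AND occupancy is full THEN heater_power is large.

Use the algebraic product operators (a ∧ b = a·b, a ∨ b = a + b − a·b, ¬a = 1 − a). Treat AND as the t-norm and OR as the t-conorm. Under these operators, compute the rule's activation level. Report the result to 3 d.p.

firing strength: dry=0.89, warm=0.88, full=0.57; AND[a·b] → w = 0.4464

0.446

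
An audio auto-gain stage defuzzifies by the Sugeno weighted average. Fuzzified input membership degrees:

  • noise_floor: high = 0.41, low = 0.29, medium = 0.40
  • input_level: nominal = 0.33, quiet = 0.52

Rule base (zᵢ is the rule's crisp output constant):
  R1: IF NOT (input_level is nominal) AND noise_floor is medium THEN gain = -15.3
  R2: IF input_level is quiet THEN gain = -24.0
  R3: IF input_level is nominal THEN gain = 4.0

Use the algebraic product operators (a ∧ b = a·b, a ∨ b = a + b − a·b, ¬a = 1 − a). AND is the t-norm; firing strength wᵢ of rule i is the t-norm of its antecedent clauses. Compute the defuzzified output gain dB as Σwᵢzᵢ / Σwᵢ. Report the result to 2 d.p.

R1 (z=-15.3): ¬nominal=1−0.33=0.67, medium=0.40; AND[a·b] → w = 0.2680
R2 (z=-24.0): quiet=0.52 → w = 0.5200
R3 (z=4.0): nominal=0.33 → w = 0.3300
Weighted average = (0.2680·-15.3 + 0.5200·-24.0 + 0.3300·4.0) / (0.2680 + 0.5200 + 0.3300)
  = -15.2604 / 1.1180 = -13.65

-13.65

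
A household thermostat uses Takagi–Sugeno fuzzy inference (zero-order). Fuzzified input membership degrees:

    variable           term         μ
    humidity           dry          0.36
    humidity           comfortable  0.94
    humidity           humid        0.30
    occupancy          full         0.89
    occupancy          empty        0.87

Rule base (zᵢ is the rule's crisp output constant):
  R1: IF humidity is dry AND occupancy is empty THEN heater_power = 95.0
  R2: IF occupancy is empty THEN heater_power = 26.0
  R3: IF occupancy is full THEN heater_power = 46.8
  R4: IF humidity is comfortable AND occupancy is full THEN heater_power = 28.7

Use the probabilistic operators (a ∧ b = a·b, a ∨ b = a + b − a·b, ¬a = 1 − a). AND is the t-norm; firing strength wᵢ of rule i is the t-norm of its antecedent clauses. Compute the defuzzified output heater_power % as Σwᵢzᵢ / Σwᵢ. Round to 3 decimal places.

40.565

R1 (z=95.0): dry=0.36, empty=0.87; AND[a·b] → w = 0.3132
R2 (z=26.0): empty=0.87 → w = 0.8700
R3 (z=46.8): full=0.89 → w = 0.8900
R4 (z=28.7): comfortable=0.94, full=0.89; AND[a·b] → w = 0.8366
Weighted average = (0.3132·95.0 + 0.8700·26.0 + 0.8900·46.8 + 0.8366·28.7) / (0.3132 + 0.8700 + 0.8900 + 0.8366)
  = 118.0364 / 2.9098 = 40.565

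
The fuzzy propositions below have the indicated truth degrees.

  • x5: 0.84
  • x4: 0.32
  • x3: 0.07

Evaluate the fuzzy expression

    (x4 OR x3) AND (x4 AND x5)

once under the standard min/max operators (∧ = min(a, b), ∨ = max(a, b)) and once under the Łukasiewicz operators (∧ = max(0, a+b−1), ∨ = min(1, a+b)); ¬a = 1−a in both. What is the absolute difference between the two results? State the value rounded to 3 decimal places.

Under standard min/max:
  x4 OR x3 = max(a, b) on (0.32, 0.07) = 0.32
  x4 AND x5 = min(a, b) on (0.32, 0.84) = 0.32
  (x4 OR x3) AND (x4 AND x5) = min(a, b) on (0.32, 0.32) = 0.32
  → value = 0.3200
Under Łukasiewicz:
  x4 OR x3 = min(1, a+b) on (0.32, 0.07) = 0.39
  x4 AND x5 = max(0, a+b−1) on (0.32, 0.84) = 0.16
  (x4 OR x3) AND (x4 AND x5) = max(0, a+b−1) on (0.39, 0.16) = 0.00
  → value = 0.0000
|0.3200 − 0.0000| = 0.320

0.320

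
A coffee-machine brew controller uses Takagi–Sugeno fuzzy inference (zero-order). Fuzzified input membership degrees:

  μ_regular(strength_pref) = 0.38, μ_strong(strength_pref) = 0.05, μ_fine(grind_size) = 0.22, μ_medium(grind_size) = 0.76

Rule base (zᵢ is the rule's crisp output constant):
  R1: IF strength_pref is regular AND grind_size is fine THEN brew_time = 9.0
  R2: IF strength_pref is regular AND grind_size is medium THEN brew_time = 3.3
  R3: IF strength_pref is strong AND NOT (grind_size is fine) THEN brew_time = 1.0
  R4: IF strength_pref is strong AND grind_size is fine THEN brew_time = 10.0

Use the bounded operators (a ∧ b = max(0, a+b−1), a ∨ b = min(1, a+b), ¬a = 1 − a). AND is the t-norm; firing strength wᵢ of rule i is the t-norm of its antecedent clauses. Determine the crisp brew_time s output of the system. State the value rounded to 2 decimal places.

R1 (z=9.0): regular=0.38, fine=0.22; AND[max(0, a+b−1)] → w = 0.00
R2 (z=3.3): regular=0.38, medium=0.76; AND[max(0, a+b−1)] → w = 0.14
R3 (z=1.0): strong=0.05, ¬fine=1−0.22=0.78; AND[max(0, a+b−1)] → w = 0.00
R4 (z=10.0): strong=0.05, fine=0.22; AND[max(0, a+b−1)] → w = 0.00
Weighted average = (0.00·9.0 + 0.14·3.3 + 0.00·1.0 + 0.00·10.0) / (0.00 + 0.14 + 0.00 + 0.00)
  = 0.4620 / 0.1400 = 3.30

3.30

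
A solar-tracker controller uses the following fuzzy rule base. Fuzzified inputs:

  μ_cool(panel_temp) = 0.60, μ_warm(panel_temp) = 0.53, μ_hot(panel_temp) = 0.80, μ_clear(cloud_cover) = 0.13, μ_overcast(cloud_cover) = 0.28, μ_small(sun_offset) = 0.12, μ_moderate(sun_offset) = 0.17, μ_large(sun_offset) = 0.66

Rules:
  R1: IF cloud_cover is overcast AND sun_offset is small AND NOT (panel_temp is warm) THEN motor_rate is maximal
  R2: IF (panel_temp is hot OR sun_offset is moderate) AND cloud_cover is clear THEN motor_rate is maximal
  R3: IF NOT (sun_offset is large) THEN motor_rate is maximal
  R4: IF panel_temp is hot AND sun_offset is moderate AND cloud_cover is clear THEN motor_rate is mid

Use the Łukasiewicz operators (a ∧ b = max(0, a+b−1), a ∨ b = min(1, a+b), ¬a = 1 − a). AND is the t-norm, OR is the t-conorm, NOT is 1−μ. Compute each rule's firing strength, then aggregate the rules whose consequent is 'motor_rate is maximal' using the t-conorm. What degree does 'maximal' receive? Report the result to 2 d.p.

0.44

R1: overcast=0.28, small=0.12, ¬warm=1−0.53=0.47; AND[max(0, a+b−1)] → w = 0.00
R2: (hot=0.80 OR moderate=0.17) = 0.97; AND[max(0, a+b−1)] with clear=0.13 → w = 0.10
R3: ¬large=1−0.66=0.34 → w = 0.34
R4: hot=0.80, moderate=0.17, clear=0.13; AND[max(0, a+b−1)] → w = 0.00
Rules with consequent 'maximal': {R1, R2, R3} → strengths 0.00, 0.10, 0.34
Aggregate via t-conorm [min(1, a+b)]: 0.44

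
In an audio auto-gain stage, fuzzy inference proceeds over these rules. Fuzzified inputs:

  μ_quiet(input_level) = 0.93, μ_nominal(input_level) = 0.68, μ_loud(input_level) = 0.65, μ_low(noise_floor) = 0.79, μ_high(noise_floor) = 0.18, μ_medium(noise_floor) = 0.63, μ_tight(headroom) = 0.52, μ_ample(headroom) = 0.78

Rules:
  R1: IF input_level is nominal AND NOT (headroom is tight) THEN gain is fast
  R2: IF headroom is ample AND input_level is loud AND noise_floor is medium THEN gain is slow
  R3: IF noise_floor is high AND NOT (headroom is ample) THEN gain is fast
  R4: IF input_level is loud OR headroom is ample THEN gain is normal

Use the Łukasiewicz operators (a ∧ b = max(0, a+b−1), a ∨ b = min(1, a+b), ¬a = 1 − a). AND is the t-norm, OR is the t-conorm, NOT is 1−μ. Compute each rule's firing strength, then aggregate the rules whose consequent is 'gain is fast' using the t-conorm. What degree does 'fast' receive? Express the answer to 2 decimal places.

0.16

R1: nominal=0.68, ¬tight=1−0.52=0.48; AND[max(0, a+b−1)] → w = 0.16
R2: ample=0.78, loud=0.65, medium=0.63; AND[max(0, a+b−1)] → w = 0.06
R3: high=0.18, ¬ample=1−0.78=0.22; AND[max(0, a+b−1)] → w = 0.00
R4: loud=0.65, ample=0.78; OR[min(1, a+b)] → w = 1.00
Rules with consequent 'fast': {R1, R3} → strengths 0.16, 0.00
Aggregate via t-conorm [min(1, a+b)]: 0.16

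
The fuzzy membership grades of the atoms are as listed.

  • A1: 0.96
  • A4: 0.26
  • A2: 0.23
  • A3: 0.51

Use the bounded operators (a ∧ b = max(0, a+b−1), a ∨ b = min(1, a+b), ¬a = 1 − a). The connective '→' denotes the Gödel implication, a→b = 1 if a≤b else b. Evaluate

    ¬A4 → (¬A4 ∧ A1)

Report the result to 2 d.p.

0.70

¬A4 = 1 − 0.26 = 0.74
¬A4 = 1 − 0.26 = 0.74
¬A4 ∧ A1 = max(0, a+b−1) on (0.74, 0.96) = 0.70
¬A4 → (¬A4 ∧ A1)  [Gödel: 1 if a≤b else b] with a=0.74, b=0.70 → 0.70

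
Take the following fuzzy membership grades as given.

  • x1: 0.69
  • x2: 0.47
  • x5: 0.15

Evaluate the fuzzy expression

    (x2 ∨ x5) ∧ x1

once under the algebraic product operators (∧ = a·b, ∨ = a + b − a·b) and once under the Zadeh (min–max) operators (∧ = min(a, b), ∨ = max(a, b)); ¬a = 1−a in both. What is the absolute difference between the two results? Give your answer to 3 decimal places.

Under algebraic product:
  x2 ∨ x5 = a + b − a·b on (0.4700, 0.1500) = 0.5495
  (x2 ∨ x5) ∧ x1 = a·b on (0.5495, 0.6900) = 0.3792
  → value = 0.3792
Under Zadeh (min–max):
  x2 ∨ x5 = max(a, b) on (0.47, 0.15) = 0.47
  (x2 ∨ x5) ∧ x1 = min(a, b) on (0.47, 0.69) = 0.47
  → value = 0.4700
|0.3792 − 0.4700| = 0.091

0.091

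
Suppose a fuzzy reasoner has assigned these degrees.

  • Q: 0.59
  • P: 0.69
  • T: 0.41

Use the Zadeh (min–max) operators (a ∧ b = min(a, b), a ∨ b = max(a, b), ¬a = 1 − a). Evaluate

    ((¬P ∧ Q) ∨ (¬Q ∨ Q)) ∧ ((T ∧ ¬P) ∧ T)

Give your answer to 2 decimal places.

¬P = 1 − 0.69 = 0.31
¬P ∧ Q = min(a, b) on (0.31, 0.59) = 0.31
¬Q = 1 − 0.59 = 0.41
¬Q ∨ Q = max(a, b) on (0.41, 0.59) = 0.59
(¬P ∧ Q) ∨ (¬Q ∨ Q) = max(a, b) on (0.31, 0.59) = 0.59
¬P = 1 − 0.69 = 0.31
T ∧ ¬P = min(a, b) on (0.41, 0.31) = 0.31
(T ∧ ¬P) ∧ T = min(a, b) on (0.31, 0.41) = 0.31
((¬P ∧ Q) ∨ (¬Q ∨ Q)) ∧ ((T ∧ ¬P) ∧ T) = min(a, b) on (0.59, 0.31) = 0.31

0.31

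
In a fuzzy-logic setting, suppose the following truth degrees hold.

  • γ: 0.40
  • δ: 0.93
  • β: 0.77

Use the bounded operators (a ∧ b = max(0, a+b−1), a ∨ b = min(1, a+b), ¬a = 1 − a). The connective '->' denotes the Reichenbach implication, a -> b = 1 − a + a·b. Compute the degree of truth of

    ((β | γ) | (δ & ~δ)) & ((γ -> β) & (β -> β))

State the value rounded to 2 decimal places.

0.73

β | γ = min(1, a+b) on (0.77, 0.40) = 1.00
~δ = 1 − 0.93 = 0.07
δ & ~δ = max(0, a+b−1) on (0.93, 0.07) = 0.00
(β | γ) | (δ & ~δ) = min(1, a+b) on (1.00, 0.00) = 1.00
γ -> β  [Reichenbach: 1 − a + a·b] with a=0.40, b=0.77 → 0.91
β -> β  [Reichenbach: 1 − a + a·b] with a=0.77, b=0.77 → 0.82
(γ -> β) & (β -> β) = max(0, a+b−1) on (0.91, 0.82) = 0.73
((β | γ) | (δ & ~δ)) & ((γ -> β) & (β -> β)) = max(0, a+b−1) on (1.00, 0.73) = 0.73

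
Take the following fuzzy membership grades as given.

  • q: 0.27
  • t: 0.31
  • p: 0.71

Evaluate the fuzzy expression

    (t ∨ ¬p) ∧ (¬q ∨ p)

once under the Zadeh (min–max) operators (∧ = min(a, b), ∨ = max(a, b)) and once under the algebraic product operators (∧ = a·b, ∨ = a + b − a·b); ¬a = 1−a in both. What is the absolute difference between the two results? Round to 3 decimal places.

Under Zadeh (min–max):
  ¬p = 1 − 0.71 = 0.29
  t ∨ ¬p = max(a, b) on (0.31, 0.29) = 0.31
  ¬q = 1 − 0.27 = 0.73
  ¬q ∨ p = max(a, b) on (0.73, 0.71) = 0.73
  (t ∨ ¬p) ∧ (¬q ∨ p) = min(a, b) on (0.31, 0.73) = 0.31
  → value = 0.3100
Under algebraic product:
  ¬p = 1 − 0.7100 = 0.2900
  t ∨ ¬p = a + b − a·b on (0.3100, 0.2900) = 0.5101
  ¬q = 1 − 0.2700 = 0.7300
  ¬q ∨ p = a + b − a·b on (0.7300, 0.7100) = 0.9217
  (t ∨ ¬p) ∧ (¬q ∨ p) = a·b on (0.5101, 0.9217) = 0.4702
  → value = 0.4702
|0.3100 − 0.4702| = 0.160

0.160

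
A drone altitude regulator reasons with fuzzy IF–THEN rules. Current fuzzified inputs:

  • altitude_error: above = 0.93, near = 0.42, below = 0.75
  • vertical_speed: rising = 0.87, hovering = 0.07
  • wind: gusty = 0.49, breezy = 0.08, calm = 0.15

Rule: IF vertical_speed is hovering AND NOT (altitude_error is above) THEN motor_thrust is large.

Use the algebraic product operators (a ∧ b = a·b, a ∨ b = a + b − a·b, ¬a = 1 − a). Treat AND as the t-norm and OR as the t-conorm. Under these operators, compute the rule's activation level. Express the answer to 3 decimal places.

firing strength: hovering=0.07, ¬above=1−0.93=0.07; AND[a·b] → w = 0.0049

0.005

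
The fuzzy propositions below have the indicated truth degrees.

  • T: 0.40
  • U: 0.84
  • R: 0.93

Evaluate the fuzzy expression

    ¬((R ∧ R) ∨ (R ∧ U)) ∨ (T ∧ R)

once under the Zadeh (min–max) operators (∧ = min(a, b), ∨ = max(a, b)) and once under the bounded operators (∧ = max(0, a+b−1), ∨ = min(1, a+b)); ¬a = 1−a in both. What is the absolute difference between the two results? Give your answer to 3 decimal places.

Under Zadeh (min–max):
  R ∧ R = min(a, b) on (0.93, 0.93) = 0.93
  R ∧ U = min(a, b) on (0.93, 0.84) = 0.84
  (R ∧ R) ∨ (R ∧ U) = max(a, b) on (0.93, 0.84) = 0.93
  ¬((R ∧ R) ∨ (R ∧ U)) = 1 − 0.93 = 0.07
  T ∧ R = min(a, b) on (0.40, 0.93) = 0.40
  ¬((R ∧ R) ∨ (R ∧ U)) ∨ (T ∧ R) = max(a, b) on (0.07, 0.40) = 0.40
  → value = 0.4000
Under bounded:
  R ∧ R = max(0, a+b−1) on (0.93, 0.93) = 0.86
  R ∧ U = max(0, a+b−1) on (0.93, 0.84) = 0.77
  (R ∧ R) ∨ (R ∧ U) = min(1, a+b) on (0.86, 0.77) = 1.00
  ¬((R ∧ R) ∨ (R ∧ U)) = 1 − 1.00 = 0.00
  T ∧ R = max(0, a+b−1) on (0.40, 0.93) = 0.33
  ¬((R ∧ R) ∨ (R ∧ U)) ∨ (T ∧ R) = min(1, a+b) on (0.00, 0.33) = 0.33
  → value = 0.3300
|0.4000 − 0.3300| = 0.070

0.070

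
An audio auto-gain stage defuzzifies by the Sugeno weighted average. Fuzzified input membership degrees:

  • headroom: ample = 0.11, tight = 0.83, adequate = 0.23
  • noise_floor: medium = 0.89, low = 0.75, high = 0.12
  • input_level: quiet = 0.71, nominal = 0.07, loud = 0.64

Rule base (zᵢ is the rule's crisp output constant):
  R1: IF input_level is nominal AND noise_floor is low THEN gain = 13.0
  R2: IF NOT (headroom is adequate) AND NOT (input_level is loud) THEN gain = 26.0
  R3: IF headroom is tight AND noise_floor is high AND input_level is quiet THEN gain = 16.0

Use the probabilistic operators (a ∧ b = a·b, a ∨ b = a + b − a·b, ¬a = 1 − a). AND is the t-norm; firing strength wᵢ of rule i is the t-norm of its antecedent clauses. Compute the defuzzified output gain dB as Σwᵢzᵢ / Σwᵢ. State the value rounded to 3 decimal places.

22.529

R1 (z=13.0): nominal=0.07, low=0.75; AND[a·b] → w = 0.0525
R2 (z=26.0): ¬adequate=1−0.23=0.77, ¬loud=1−0.64=0.36; AND[a·b] → w = 0.2772
R3 (z=16.0): tight=0.83, high=0.12, quiet=0.71; AND[a·b] → w = 0.0707
Weighted average = (0.0525·13.0 + 0.2772·26.0 + 0.0707·16.0) / (0.0525 + 0.2772 + 0.0707)
  = 9.0212 / 0.4004 = 22.529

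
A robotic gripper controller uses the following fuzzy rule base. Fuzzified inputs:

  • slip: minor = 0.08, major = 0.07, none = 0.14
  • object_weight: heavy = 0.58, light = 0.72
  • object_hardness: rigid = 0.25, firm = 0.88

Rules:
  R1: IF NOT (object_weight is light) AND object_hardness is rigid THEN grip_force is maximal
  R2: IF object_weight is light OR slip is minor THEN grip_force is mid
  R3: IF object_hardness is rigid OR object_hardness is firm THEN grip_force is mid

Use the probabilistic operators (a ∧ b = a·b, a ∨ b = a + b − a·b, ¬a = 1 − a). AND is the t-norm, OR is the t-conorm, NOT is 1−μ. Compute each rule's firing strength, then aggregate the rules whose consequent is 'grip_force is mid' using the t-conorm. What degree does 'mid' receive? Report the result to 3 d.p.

0.977

R1: ¬light=1−0.72=0.28, rigid=0.25; AND[a·b] → w = 0.0700
R2: light=0.72, minor=0.08; OR[a + b − a·b] → w = 0.7424
R3: rigid=0.25, firm=0.88; OR[a + b − a·b] → w = 0.9100
Rules with consequent 'mid': {R2, R3} → strengths 0.7424, 0.9100
Aggregate via t-conorm [a + b − a·b]: 0.9768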